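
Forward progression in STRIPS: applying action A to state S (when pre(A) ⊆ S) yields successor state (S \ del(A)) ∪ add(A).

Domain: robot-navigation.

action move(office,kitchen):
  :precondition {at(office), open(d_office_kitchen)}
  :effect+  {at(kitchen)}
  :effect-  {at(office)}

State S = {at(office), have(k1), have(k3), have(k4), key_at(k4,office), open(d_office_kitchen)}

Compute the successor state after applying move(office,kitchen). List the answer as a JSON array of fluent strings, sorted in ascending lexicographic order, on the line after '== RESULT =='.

Compute (S \ del) ∪ add:
  pre ⊆ S: {at(office), open(d_office_kitchen)} ⊆ S  — applicable
  S \ del = {have(k1), have(k3), have(k4), key_at(k4,office), open(d_office_kitchen)}
  ∪ add   = {at(kitchen), have(k1), have(k3), have(k4), key_at(k4,office), open(d_office_kitchen)}

== RESULT ==
["at(kitchen)", "have(k1)", "have(k3)", "have(k4)", "key_at(k4,office)", "open(d_office_kitchen)"]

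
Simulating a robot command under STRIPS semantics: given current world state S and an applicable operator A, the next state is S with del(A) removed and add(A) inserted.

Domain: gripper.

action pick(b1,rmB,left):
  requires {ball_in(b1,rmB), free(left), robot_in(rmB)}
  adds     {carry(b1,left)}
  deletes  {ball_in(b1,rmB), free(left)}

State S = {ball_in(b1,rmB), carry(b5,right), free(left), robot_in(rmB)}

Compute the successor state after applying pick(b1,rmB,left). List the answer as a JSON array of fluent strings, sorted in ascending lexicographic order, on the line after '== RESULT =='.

Progress:
  pre ⊆ S: {ball_in(b1,rmB), free(left), robot_in(rmB)} ⊆ S  — applicable
  S \ del = {carry(b5,right), robot_in(rmB)}
  ∪ add   = {carry(b1,left), carry(b5,right), robot_in(rmB)}

== RESULT ==
["carry(b1,left)", "carry(b5,right)", "robot_in(rmB)"]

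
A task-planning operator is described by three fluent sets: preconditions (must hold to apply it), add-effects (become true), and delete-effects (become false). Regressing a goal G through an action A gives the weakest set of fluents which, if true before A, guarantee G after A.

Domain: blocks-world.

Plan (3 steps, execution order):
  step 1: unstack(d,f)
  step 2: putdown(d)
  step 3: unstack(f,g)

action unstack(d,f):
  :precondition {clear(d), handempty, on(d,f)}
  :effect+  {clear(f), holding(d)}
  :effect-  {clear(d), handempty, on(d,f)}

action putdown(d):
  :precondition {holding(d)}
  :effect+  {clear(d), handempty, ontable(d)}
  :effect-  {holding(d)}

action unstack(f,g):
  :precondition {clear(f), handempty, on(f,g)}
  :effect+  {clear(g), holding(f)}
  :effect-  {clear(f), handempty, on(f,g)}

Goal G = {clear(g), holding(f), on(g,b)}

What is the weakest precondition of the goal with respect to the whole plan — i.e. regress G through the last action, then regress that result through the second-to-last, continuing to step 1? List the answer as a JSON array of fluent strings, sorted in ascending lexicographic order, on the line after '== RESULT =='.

Work backward from the goal:
  through step 3 (unstack(f,g)): drop {clear(g), holding(f)}, keep {on(g,b)}, require {clear(f), handempty, on(f,g)}
    → {clear(f), handempty, on(f,g), on(g,b)}
  through step 2 (putdown(d)): drop {handempty}, keep {clear(f), on(f,g), on(g,b)}, require {holding(d)}
    → {clear(f), holding(d), on(f,g), on(g,b)}
  through step 1 (unstack(d,f)): drop {clear(f), holding(d)}, keep {on(f,g), on(g,b)}, require {clear(d), handempty, on(d,f)}
    → {clear(d), handempty, on(d,f), on(f,g), on(g,b)}

== RESULT ==
["clear(d)", "handempty", "on(d,f)", "on(f,g)", "on(g,b)"]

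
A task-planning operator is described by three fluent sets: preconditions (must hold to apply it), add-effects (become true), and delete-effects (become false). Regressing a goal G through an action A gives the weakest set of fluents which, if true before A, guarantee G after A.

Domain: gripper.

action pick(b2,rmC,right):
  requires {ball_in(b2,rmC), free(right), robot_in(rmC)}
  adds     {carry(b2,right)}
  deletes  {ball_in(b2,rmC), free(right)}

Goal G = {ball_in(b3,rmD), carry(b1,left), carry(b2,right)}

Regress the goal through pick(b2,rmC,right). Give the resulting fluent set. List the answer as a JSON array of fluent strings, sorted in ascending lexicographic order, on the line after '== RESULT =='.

Compute (G \ add) ∪ pre:
  G ∩ del = {}  (empty — regression defined)
  G \ add = {ball_in(b3,rmD), carry(b1,left), carry(b2,right)} \ {carry(b2,right)} = {ball_in(b3,rmD), carry(b1,left)}
  ∪ pre   = {ball_in(b3,rmD), carry(b1,left)} ∪ {ball_in(b2,rmC), free(right), robot_in(rmC)}
          = {ball_in(b2,rmC), ball_in(b3,rmD), carry(b1,left), free(right), robot_in(rmC)}

== RESULT ==
["ball_in(b2,rmC)", "ball_in(b3,rmD)", "carry(b1,left)", "free(right)", "robot_in(rmC)"]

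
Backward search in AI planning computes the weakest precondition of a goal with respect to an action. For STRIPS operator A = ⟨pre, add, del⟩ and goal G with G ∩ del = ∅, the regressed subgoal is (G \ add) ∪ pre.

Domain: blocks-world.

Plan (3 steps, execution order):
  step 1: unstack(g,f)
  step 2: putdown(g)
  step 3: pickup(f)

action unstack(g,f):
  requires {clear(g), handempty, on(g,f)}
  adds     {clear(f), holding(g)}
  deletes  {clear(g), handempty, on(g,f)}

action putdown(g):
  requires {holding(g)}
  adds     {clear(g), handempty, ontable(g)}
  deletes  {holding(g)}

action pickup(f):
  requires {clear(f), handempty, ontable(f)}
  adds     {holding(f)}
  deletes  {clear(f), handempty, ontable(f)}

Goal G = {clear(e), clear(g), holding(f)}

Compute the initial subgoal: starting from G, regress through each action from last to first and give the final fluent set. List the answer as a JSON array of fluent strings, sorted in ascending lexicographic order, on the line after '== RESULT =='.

Regress step by step:
  through step 3 (pickup(f)): drop {holding(f)}, keep {clear(e), clear(g)}, require {clear(f), handempty, ontable(f)}
    → {clear(e), clear(f), clear(g), handempty, ontable(f)}
  through step 2 (putdown(g)): drop {clear(g), handempty}, keep {clear(e), clear(f), ontable(f)}, require {holding(g)}
    → {clear(e), clear(f), holding(g), ontable(f)}
  through step 1 (unstack(g,f)): drop {clear(f), holding(g)}, keep {clear(e), ontable(f)}, require {clear(g), handempty, on(g,f)}
    → {clear(e), clear(g), handempty, on(g,f), ontable(f)}

== RESULT ==
["clear(e)", "clear(g)", "handempty", "on(g,f)", "ontable(f)"]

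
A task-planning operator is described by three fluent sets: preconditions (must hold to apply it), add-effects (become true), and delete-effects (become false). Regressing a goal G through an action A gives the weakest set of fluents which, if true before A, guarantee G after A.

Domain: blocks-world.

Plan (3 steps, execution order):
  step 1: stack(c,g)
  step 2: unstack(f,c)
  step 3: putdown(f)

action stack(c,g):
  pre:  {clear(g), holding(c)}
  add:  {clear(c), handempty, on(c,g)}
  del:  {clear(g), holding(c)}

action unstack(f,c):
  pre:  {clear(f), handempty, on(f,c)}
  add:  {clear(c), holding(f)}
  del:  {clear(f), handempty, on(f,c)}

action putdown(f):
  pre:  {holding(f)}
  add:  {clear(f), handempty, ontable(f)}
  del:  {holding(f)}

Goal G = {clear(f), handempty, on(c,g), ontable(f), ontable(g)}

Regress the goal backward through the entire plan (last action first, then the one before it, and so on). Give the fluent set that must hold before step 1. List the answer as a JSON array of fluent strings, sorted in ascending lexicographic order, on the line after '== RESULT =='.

Regress step by step:
  through step 3 (putdown(f)): drop {clear(f), handempty, ontable(f)}, keep {on(c,g), ontable(g)}, require {holding(f)}
    → {holding(f), on(c,g), ontable(g)}
  through step 2 (unstack(f,c)): drop {holding(f)}, keep {on(c,g), ontable(g)}, require {clear(f), handempty, on(f,c)}
    → {clear(f), handempty, on(c,g), on(f,c), ontable(g)}
  through step 1 (stack(c,g)): drop {handempty, on(c,g)}, keep {clear(f), on(f,c), ontable(g)}, require {clear(g), holding(c)}
    → {clear(f), clear(g), holding(c), on(f,c), ontable(g)}

== RESULT ==
["clear(f)", "clear(g)", "holding(c)", "on(f,c)", "ontable(g)"]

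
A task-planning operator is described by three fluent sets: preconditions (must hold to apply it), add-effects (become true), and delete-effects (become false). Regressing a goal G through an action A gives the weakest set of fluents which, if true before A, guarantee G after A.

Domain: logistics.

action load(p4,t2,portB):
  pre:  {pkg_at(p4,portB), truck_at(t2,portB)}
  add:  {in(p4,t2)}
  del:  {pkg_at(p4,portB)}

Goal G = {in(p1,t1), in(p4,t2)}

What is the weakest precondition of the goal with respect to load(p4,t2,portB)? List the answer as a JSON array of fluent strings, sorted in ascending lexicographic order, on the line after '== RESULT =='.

Regress:
  G ∩ del = {}  (empty — regression defined)
  G \ add = {in(p1,t1), in(p4,t2)} \ {in(p4,t2)} = {in(p1,t1)}
  ∪ pre   = {in(p1,t1)} ∪ {pkg_at(p4,portB), truck_at(t2,portB)}
          = {in(p1,t1), pkg_at(p4,portB), truck_at(t2,portB)}

== RESULT ==
["in(p1,t1)", "pkg_at(p4,portB)", "truck_at(t2,portB)"]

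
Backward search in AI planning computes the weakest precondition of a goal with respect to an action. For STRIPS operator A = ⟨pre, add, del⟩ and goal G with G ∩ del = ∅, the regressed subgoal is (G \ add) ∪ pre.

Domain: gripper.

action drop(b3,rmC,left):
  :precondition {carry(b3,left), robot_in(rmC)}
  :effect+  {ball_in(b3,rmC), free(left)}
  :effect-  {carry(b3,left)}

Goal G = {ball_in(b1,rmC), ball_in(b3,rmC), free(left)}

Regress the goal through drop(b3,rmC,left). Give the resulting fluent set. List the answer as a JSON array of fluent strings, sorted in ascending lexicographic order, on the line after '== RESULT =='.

Compute (G \ add) ∪ pre:
  G ∩ del = {}  (empty — regression defined)
  G \ add = {ball_in(b1,rmC), ball_in(b3,rmC), free(left)} \ {ball_in(b3,rmC), free(left)} = {ball_in(b1,rmC)}
  ∪ pre   = {ball_in(b1,rmC)} ∪ {carry(b3,left), robot_in(rmC)}
          = {ball_in(b1,rmC), carry(b3,left), robot_in(rmC)}

== RESULT ==
["ball_in(b1,rmC)", "carry(b3,left)", "robot_in(rmC)"]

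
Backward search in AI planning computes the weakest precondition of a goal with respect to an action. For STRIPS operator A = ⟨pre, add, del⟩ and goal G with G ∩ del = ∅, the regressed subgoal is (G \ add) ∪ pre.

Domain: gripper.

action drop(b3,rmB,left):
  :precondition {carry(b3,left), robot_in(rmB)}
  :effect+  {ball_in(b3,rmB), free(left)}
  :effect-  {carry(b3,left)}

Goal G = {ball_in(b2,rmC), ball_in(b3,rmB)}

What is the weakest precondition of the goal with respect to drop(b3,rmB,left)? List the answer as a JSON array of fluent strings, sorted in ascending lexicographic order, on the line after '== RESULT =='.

Regress:
  G ∩ del = {}  (empty — regression defined)
  G \ add = {ball_in(b2,rmC), ball_in(b3,rmB)} \ {ball_in(b3,rmB), free(left)} = {ball_in(b2,rmC)}
  ∪ pre   = {ball_in(b2,rmC)} ∪ {carry(b3,left), robot_in(rmB)}
          = {ball_in(b2,rmC), carry(b3,left), robot_in(rmB)}

== RESULT ==
["ball_in(b2,rmC)", "carry(b3,left)", "robot_in(rmB)"]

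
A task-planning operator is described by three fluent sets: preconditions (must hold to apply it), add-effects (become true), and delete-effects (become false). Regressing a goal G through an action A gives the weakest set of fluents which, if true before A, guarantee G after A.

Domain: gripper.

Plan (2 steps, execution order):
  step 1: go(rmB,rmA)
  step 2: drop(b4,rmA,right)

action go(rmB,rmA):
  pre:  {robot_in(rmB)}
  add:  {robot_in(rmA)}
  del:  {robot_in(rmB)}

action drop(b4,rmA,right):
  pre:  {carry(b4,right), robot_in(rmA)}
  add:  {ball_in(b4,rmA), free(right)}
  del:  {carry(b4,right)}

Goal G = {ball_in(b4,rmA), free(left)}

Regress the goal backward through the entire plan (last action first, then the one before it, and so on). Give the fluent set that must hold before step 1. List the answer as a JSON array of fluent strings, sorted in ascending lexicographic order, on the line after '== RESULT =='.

Work backward from the goal:
  through step 2 (drop(b4,rmA,right)): drop {ball_in(b4,rmA)}, keep {free(left)}, require {carry(b4,right), robot_in(rmA)}
    → {carry(b4,right), free(left), robot_in(rmA)}
  through step 1 (go(rmB,rmA)): drop {robot_in(rmA)}, keep {carry(b4,right), free(left)}, require {robot_in(rmB)}
    → {carry(b4,right), free(left), robot_in(rmB)}

== RESULT ==
["carry(b4,right)", "free(left)", "robot_in(rmB)"]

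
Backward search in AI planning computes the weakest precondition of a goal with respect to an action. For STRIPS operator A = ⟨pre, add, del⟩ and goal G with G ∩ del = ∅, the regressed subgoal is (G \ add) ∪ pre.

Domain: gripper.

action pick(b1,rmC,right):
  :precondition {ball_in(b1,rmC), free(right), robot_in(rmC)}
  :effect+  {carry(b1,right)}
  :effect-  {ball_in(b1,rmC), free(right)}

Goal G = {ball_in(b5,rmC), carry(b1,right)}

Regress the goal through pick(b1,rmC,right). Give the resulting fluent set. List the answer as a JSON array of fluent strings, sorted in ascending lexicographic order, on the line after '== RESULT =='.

Regress:
  G ∩ del = {}  (empty — regression defined)
  G \ add = {ball_in(b5,rmC), carry(b1,right)} \ {carry(b1,right)} = {ball_in(b5,rmC)}
  ∪ pre   = {ball_in(b5,rmC)} ∪ {ball_in(b1,rmC), free(right), robot_in(rmC)}
          = {ball_in(b1,rmC), ball_in(b5,rmC), free(right), robot_in(rmC)}

== RESULT ==
["ball_in(b1,rmC)", "ball_in(b5,rmC)", "free(right)", "robot_in(rmC)"]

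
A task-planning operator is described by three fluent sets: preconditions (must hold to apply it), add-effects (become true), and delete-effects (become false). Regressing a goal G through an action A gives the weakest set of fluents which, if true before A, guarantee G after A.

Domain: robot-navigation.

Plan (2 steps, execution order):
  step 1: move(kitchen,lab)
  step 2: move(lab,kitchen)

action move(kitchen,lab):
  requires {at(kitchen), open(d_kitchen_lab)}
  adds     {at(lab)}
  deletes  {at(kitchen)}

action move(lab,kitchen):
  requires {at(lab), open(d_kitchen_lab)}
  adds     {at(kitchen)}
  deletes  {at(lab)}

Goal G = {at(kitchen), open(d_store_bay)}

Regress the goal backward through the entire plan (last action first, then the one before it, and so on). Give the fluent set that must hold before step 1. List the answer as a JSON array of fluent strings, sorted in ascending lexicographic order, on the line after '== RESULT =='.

Regress step by step:
  through step 2 (move(lab,kitchen)): drop {at(kitchen)}, keep {open(d_store_bay)}, require {at(lab), open(d_kitchen_lab)}
    → {at(lab), open(d_kitchen_lab), open(d_store_bay)}
  through step 1 (move(kitchen,lab)): drop {at(lab)}, keep {open(d_kitchen_lab), open(d_store_bay)}, require {at(kitchen), open(d_kitchen_lab)}
    → {at(kitchen), open(d_kitchen_lab), open(d_store_bay)}

== RESULT ==
["at(kitchen)", "open(d_kitchen_lab)", "open(d_store_bay)"]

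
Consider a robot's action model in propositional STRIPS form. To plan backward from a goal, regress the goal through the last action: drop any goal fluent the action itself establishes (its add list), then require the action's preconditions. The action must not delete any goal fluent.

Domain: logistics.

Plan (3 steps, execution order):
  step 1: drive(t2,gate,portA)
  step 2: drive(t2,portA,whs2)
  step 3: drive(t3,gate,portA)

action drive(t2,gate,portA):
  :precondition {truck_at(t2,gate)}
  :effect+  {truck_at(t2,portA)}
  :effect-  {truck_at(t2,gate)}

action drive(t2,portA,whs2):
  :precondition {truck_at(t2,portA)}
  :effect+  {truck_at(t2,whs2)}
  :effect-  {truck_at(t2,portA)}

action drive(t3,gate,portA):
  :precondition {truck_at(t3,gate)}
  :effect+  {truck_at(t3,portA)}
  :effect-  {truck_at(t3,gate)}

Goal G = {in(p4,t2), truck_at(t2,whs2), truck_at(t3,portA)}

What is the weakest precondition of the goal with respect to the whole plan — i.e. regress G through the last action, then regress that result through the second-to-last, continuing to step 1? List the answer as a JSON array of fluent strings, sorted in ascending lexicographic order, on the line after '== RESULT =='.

Work backward from the goal:
  through step 3 (drive(t3,gate,portA)): drop {truck_at(t3,portA)}, keep {in(p4,t2), truck_at(t2,whs2)}, require {truck_at(t3,gate)}
    → {in(p4,t2), truck_at(t2,whs2), truck_at(t3,gate)}
  through step 2 (drive(t2,portA,whs2)): drop {truck_at(t2,whs2)}, keep {in(p4,t2), truck_at(t3,gate)}, require {truck_at(t2,portA)}
    → {in(p4,t2), truck_at(t2,portA), truck_at(t3,gate)}
  through step 1 (drive(t2,gate,portA)): drop {truck_at(t2,portA)}, keep {in(p4,t2), truck_at(t3,gate)}, require {truck_at(t2,gate)}
    → {in(p4,t2), truck_at(t2,gate), truck_at(t3,gate)}

== RESULT ==
["in(p4,t2)", "truck_at(t2,gate)", "truck_at(t3,gate)"]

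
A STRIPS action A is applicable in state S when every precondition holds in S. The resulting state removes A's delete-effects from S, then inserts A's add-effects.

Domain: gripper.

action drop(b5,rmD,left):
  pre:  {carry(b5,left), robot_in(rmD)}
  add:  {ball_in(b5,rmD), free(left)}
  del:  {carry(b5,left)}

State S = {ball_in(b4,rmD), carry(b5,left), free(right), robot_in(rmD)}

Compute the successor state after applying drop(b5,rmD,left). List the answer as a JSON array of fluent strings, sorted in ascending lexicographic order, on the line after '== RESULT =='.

Progress:
  pre ⊆ S: {carry(b5,left), robot_in(rmD)} ⊆ S  — applicable
  S \ del = {ball_in(b4,rmD), free(right), robot_in(rmD)}
  ∪ add   = {ball_in(b4,rmD), ball_in(b5,rmD), free(left), free(right), robot_in(rmD)}

== RESULT ==
["ball_in(b4,rmD)", "ball_in(b5,rmD)", "free(left)", "free(right)", "robot_in(rmD)"]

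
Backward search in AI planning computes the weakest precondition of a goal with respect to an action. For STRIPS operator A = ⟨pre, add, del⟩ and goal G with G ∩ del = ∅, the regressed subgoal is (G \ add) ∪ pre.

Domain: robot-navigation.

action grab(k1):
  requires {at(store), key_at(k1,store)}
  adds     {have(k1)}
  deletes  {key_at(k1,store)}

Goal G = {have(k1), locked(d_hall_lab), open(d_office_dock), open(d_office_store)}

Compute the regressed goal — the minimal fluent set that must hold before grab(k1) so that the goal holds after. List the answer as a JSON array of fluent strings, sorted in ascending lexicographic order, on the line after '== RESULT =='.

Regress:
  G ∩ del = {}  (empty — regression defined)
  G \ add = {have(k1), locked(d_hall_lab), open(d_office_dock), open(d_office_store)} \ {have(k1)} = {locked(d_hall_lab), open(d_office_dock), open(d_office_store)}
  ∪ pre   = {locked(d_hall_lab), open(d_office_dock), open(d_office_store)} ∪ {at(store), key_at(k1,store)}
          = {at(store), key_at(k1,store), locked(d_hall_lab), open(d_office_dock), open(d_office_store)}

== RESULT ==
["at(store)", "key_at(k1,store)", "locked(d_hall_lab)", "open(d_office_dock)", "open(d_office_store)"]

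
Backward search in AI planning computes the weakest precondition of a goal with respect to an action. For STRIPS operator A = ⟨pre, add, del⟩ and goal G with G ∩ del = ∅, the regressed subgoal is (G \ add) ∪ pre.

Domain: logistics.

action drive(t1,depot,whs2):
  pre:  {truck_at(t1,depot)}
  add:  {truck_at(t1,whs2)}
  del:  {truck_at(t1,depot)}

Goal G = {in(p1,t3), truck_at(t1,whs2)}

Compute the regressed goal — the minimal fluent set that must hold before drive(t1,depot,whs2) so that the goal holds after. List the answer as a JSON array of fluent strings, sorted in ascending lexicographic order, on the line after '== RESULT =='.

Regress:
  G ∩ del = {}  (empty — regression defined)
  G \ add = {in(p1,t3), truck_at(t1,whs2)} \ {truck_at(t1,whs2)} = {in(p1,t3)}
  ∪ pre   = {in(p1,t3)} ∪ {truck_at(t1,depot)}
          = {in(p1,t3), truck_at(t1,depot)}

== RESULT ==
["in(p1,t3)", "truck_at(t1,depot)"]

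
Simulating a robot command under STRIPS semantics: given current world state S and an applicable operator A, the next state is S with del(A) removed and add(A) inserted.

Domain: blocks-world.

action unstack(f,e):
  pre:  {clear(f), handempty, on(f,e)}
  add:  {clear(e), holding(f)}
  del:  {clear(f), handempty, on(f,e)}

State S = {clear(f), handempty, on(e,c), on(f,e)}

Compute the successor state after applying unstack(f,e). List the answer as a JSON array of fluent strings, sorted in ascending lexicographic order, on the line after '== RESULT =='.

Compute (S \ del) ∪ add:
  pre ⊆ S: {clear(f), handempty, on(f,e)} ⊆ S  — applicable
  S \ del = {on(e,c)}
  ∪ add   = {clear(e), holding(f), on(e,c)}

== RESULT ==
["clear(e)", "holding(f)", "on(e,c)"]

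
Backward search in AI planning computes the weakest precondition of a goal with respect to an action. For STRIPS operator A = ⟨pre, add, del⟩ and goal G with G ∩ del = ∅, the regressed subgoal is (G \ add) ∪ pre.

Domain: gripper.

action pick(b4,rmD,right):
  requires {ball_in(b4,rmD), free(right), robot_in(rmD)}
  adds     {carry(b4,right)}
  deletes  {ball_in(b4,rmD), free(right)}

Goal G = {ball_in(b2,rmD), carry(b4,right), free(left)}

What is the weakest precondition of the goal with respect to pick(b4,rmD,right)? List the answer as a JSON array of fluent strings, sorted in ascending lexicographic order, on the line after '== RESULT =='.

Compute (G \ add) ∪ pre:
  G ∩ del = {}  (empty — regression defined)
  G \ add = {ball_in(b2,rmD), carry(b4,right), free(left)} \ {carry(b4,right)} = {ball_in(b2,rmD), free(left)}
  ∪ pre   = {ball_in(b2,rmD), free(left)} ∪ {ball_in(b4,rmD), free(right), robot_in(rmD)}
          = {ball_in(b2,rmD), ball_in(b4,rmD), free(left), free(right), robot_in(rmD)}

== RESULT ==
["ball_in(b2,rmD)", "ball_in(b4,rmD)", "free(left)", "free(right)", "robot_in(rmD)"]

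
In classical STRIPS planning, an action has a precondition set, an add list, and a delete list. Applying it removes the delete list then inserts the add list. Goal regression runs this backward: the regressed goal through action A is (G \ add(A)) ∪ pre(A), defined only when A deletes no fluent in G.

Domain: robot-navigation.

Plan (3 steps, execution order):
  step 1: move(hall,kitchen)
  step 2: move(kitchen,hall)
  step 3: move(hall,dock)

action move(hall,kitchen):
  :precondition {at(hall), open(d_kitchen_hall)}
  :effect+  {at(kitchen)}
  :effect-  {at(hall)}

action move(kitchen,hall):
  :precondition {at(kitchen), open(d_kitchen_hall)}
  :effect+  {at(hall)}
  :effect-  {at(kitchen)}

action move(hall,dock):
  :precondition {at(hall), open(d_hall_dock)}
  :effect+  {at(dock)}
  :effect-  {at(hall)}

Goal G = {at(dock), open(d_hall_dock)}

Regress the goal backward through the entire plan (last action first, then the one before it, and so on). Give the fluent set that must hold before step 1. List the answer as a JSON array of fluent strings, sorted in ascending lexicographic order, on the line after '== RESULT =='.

Regress step by step:
  through step 3 (move(hall,dock)): drop {at(dock)}, keep {open(d_hall_dock)}, require {at(hall), open(d_hall_dock)}
    → {at(hall), open(d_hall_dock)}
  through step 2 (move(kitchen,hall)): drop {at(hall)}, keep {open(d_hall_dock)}, require {at(kitchen), open(d_kitchen_hall)}
    → {at(kitchen), open(d_hall_dock), open(d_kitchen_hall)}
  through step 1 (move(hall,kitchen)): drop {at(kitchen)}, keep {open(d_hall_dock), open(d_kitchen_hall)}, require {at(hall), open(d_kitchen_hall)}
    → {at(hall), open(d_hall_dock), open(d_kitchen_hall)}

== RESULT ==
["at(hall)", "open(d_hall_dock)", "open(d_kitchen_hall)"]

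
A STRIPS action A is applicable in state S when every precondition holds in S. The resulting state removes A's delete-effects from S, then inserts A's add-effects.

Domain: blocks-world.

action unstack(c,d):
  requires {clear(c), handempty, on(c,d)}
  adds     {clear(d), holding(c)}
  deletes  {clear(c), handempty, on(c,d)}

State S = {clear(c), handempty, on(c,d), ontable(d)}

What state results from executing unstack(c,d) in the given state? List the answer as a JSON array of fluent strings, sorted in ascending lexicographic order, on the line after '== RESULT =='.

Compute (S \ del) ∪ add:
  pre ⊆ S: {clear(c), handempty, on(c,d)} ⊆ S  — applicable
  S \ del = {ontable(d)}
  ∪ add   = {clear(d), holding(c), ontable(d)}

== RESULT ==
["clear(d)", "holding(c)", "ontable(d)"]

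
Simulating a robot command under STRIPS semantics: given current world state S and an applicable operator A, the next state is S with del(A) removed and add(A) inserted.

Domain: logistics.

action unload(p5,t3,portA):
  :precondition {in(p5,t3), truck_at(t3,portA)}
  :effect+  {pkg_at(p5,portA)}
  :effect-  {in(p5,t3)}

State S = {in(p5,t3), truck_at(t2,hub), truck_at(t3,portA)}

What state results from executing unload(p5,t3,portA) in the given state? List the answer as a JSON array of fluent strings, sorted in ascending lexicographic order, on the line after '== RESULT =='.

Progress:
  pre ⊆ S: {in(p5,t3), truck_at(t3,portA)} ⊆ S  — applicable
  S \ del = {truck_at(t2,hub), truck_at(t3,portA)}
  ∪ add   = {pkg_at(p5,portA), truck_at(t2,hub), truck_at(t3,portA)}

== RESULT ==
["pkg_at(p5,portA)", "truck_at(t2,hub)", "truck_at(t3,portA)"]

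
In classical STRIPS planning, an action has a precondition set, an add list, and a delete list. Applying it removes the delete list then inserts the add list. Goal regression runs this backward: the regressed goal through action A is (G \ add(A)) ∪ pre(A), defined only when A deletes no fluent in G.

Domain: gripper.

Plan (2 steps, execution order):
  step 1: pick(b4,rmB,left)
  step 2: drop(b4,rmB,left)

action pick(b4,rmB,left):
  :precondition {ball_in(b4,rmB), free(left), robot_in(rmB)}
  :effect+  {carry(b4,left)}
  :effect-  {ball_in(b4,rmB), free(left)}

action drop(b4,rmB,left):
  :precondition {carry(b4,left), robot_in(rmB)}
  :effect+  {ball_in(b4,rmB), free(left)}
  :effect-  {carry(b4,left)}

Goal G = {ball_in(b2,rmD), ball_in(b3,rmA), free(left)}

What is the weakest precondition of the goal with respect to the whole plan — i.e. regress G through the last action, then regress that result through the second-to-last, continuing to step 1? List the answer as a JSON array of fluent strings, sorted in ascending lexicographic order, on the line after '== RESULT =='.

Work backward from the goal:
  through step 2 (drop(b4,rmB,left)): drop {free(left)}, keep {ball_in(b2,rmD), ball_in(b3,rmA)}, require {carry(b4,left), robot_in(rmB)}
    → {ball_in(b2,rmD), ball_in(b3,rmA), carry(b4,left), robot_in(rmB)}
  through step 1 (pick(b4,rmB,left)): drop {carry(b4,left)}, keep {ball_in(b2,rmD), ball_in(b3,rmA), robot_in(rmB)}, require {ball_in(b4,rmB), free(left), robot_in(rmB)}
    → {ball_in(b2,rmD), ball_in(b3,rmA), ball_in(b4,rmB), free(left), robot_in(rmB)}

== RESULT ==
["ball_in(b2,rmD)", "ball_in(b3,rmA)", "ball_in(b4,rmB)", "free(left)", "robot_in(rmB)"]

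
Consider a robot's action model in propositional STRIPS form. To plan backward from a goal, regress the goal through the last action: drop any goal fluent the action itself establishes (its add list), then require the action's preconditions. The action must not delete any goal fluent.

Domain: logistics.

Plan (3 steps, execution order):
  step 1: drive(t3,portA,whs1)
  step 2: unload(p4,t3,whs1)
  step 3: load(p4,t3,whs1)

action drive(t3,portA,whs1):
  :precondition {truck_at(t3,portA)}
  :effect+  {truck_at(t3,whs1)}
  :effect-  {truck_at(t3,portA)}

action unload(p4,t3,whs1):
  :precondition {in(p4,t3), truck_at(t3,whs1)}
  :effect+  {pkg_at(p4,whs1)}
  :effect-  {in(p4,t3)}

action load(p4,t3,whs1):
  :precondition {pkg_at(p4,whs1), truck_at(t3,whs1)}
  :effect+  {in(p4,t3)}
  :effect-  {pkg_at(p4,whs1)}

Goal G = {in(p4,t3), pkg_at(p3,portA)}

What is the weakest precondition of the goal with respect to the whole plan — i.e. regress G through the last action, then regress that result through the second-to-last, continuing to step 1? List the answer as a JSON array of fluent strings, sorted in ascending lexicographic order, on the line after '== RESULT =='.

Regress step by step:
  through step 3 (load(p4,t3,whs1)): drop {in(p4,t3)}, keep {pkg_at(p3,portA)}, require {pkg_at(p4,whs1), truck_at(t3,whs1)}
    → {pkg_at(p3,portA), pkg_at(p4,whs1), truck_at(t3,whs1)}
  through step 2 (unload(p4,t3,whs1)): drop {pkg_at(p4,whs1)}, keep {pkg_at(p3,portA), truck_at(t3,whs1)}, require {in(p4,t3), truck_at(t3,whs1)}
    → {in(p4,t3), pkg_at(p3,portA), truck_at(t3,whs1)}
  through step 1 (drive(t3,portA,whs1)): drop {truck_at(t3,whs1)}, keep {in(p4,t3), pkg_at(p3,portA)}, require {truck_at(t3,portA)}
    → {in(p4,t3), pkg_at(p3,portA), truck_at(t3,portA)}

== RESULT ==
["in(p4,t3)", "pkg_at(p3,portA)", "truck_at(t3,portA)"]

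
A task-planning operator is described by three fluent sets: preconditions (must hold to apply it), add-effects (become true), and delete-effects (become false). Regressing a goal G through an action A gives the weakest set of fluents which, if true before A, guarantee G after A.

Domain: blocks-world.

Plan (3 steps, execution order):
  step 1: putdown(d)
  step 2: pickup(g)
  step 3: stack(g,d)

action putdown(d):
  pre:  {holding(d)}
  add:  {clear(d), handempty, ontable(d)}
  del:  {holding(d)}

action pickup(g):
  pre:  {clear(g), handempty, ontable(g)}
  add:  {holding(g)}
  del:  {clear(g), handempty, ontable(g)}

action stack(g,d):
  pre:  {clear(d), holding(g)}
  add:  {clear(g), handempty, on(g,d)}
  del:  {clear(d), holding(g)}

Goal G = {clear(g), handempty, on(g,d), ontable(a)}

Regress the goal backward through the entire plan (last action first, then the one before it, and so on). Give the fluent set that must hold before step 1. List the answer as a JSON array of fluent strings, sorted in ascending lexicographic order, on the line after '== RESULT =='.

Regress step by step:
  through step 3 (stack(g,d)): drop {clear(g), handempty, on(g,d)}, keep {ontable(a)}, require {clear(d), holding(g)}
    → {clear(d), holding(g), ontable(a)}
  through step 2 (pickup(g)): drop {holding(g)}, keep {clear(d), ontable(a)}, require {clear(g), handempty, ontable(g)}
    → {clear(d), clear(g), handempty, ontable(a), ontable(g)}
  through step 1 (putdown(d)): drop {clear(d), handempty}, keep {clear(g), ontable(a), ontable(g)}, require {holding(d)}
    → {clear(g), holding(d), ontable(a), ontable(g)}

== RESULT ==
["clear(g)", "holding(d)", "ontable(a)", "ontable(g)"]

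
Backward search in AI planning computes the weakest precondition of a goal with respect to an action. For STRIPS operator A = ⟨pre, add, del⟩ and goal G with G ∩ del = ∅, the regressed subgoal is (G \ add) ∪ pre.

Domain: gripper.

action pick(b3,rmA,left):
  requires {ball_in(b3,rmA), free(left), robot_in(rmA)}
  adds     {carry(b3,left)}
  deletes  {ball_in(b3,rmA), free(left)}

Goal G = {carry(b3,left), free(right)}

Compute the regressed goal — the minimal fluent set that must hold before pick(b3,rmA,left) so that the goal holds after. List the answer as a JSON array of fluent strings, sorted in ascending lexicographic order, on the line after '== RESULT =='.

Compute (G \ add) ∪ pre:
  G ∩ del = {}  (empty — regression defined)
  G \ add = {carry(b3,left), free(right)} \ {carry(b3,left)} = {free(right)}
  ∪ pre   = {free(right)} ∪ {ball_in(b3,rmA), free(left), robot_in(rmA)}
          = {ball_in(b3,rmA), free(left), free(right), robot_in(rmA)}

== RESULT ==
["ball_in(b3,rmA)", "free(left)", "free(right)", "robot_in(rmA)"]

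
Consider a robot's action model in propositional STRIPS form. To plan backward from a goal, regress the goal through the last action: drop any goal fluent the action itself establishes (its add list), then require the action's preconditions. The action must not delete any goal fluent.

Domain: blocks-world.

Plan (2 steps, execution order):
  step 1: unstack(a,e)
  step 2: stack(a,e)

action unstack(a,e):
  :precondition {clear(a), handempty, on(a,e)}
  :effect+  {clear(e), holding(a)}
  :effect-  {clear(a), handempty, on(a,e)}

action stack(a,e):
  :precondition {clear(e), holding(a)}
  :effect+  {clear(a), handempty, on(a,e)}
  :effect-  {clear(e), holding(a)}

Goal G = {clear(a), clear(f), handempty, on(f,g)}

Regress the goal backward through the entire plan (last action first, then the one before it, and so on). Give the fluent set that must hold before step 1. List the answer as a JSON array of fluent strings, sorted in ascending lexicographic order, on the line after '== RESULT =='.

Work backward from the goal:
  through step 2 (stack(a,e)): drop {clear(a), handempty}, keep {clear(f), on(f,g)}, require {clear(e), holding(a)}
    → {clear(e), clear(f), holding(a), on(f,g)}
  through step 1 (unstack(a,e)): drop {clear(e), holding(a)}, keep {clear(f), on(f,g)}, require {clear(a), handempty, on(a,e)}
    → {clear(a), clear(f), handempty, on(a,e), on(f,g)}

== RESULT ==
["clear(a)", "clear(f)", "handempty", "on(a,e)", "on(f,g)"]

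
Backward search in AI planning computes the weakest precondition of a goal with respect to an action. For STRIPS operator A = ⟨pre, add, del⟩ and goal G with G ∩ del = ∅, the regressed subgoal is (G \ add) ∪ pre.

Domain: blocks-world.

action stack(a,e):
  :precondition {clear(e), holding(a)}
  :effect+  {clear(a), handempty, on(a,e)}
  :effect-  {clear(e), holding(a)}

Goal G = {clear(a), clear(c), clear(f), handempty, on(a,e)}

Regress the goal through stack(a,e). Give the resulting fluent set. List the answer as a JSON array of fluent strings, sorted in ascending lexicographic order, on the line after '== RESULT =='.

Compute (G \ add) ∪ pre:
  G ∩ del = {}  (empty — regression defined)
  G \ add = {clear(a), clear(c), clear(f), handempty, on(a,e)} \ {clear(a), handempty, on(a,e)} = {clear(c), clear(f)}
  ∪ pre   = {clear(c), clear(f)} ∪ {clear(e), holding(a)}
          = {clear(c), clear(e), clear(f), holding(a)}

== RESULT ==
["clear(c)", "clear(e)", "clear(f)", "holding(a)"]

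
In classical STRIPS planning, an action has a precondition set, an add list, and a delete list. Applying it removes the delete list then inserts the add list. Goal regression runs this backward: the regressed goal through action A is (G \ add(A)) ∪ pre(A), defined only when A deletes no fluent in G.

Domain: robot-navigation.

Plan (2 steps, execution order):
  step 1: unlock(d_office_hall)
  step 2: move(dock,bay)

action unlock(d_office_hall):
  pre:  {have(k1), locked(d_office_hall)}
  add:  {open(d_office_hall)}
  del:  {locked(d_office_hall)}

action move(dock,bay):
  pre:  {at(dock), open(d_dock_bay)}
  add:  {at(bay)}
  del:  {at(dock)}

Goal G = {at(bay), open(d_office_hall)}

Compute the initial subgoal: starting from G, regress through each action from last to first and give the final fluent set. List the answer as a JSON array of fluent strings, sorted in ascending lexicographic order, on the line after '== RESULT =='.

Regress step by step:
  through step 2 (move(dock,bay)): drop {at(bay)}, keep {open(d_office_hall)}, require {at(dock), open(d_dock_bay)}
    → {at(dock), open(d_dock_bay), open(d_office_hall)}
  through step 1 (unlock(d_office_hall)): drop {open(d_office_hall)}, keep {at(dock), open(d_dock_bay)}, require {have(k1), locked(d_office_hall)}
    → {at(dock), have(k1), locked(d_office_hall), open(d_dock_bay)}

== RESULT ==
["at(dock)", "have(k1)", "locked(d_office_hall)", "open(d_dock_bay)"]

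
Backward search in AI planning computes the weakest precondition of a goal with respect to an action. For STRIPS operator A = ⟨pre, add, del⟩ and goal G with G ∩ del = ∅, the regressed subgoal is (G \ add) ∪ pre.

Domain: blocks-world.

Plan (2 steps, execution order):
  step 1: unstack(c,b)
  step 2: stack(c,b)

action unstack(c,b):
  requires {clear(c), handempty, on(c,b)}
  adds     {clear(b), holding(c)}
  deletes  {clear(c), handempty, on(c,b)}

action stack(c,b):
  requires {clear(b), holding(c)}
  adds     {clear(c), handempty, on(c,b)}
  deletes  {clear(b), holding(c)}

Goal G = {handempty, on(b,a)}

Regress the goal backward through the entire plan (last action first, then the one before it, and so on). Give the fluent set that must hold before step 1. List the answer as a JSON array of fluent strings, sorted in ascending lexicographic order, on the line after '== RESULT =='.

Regress step by step:
  through step 2 (stack(c,b)): drop {handempty}, keep {on(b,a)}, require {clear(b), holding(c)}
    → {clear(b), holding(c), on(b,a)}
  through step 1 (unstack(c,b)): drop {clear(b), holding(c)}, keep {on(b,a)}, require {clear(c), handempty, on(c,b)}
    → {clear(c), handempty, on(b,a), on(c,b)}

== RESULT ==
["clear(c)", "handempty", "on(b,a)", "on(c,b)"]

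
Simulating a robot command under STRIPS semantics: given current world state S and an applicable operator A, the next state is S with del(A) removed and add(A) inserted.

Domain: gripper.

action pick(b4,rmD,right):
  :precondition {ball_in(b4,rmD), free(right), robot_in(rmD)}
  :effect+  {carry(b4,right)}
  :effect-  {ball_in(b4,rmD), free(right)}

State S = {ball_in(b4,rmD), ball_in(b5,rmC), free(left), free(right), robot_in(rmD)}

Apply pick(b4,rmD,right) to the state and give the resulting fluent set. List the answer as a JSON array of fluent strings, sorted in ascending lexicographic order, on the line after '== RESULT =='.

Progress:
  pre ⊆ S: {ball_in(b4,rmD), free(right), robot_in(rmD)} ⊆ S  — applicable
  S \ del = {ball_in(b5,rmC), free(left), robot_in(rmD)}
  ∪ add   = {ball_in(b5,rmC), carry(b4,right), free(left), robot_in(rmD)}

== RESULT ==
["ball_in(b5,rmC)", "carry(b4,right)", "free(left)", "robot_in(rmD)"]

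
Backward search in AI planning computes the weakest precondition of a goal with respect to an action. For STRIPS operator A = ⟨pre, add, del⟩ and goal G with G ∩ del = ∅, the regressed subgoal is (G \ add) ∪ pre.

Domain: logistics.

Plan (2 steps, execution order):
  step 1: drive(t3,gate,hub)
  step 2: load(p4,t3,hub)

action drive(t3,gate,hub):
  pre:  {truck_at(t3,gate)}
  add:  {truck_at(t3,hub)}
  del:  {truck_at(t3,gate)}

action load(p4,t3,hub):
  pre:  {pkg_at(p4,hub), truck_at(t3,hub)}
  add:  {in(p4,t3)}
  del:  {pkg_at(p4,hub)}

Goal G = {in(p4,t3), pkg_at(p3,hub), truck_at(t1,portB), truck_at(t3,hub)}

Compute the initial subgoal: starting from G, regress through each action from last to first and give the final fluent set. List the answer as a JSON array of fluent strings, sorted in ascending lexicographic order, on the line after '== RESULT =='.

Regress step by step:
  through step 2 (load(p4,t3,hub)): drop {in(p4,t3)}, keep {pkg_at(p3,hub), truck_at(t1,portB), truck_at(t3,hub)}, require {pkg_at(p4,hub), truck_at(t3,hub)}
    → {pkg_at(p3,hub), pkg_at(p4,hub), truck_at(t1,portB), truck_at(t3,hub)}
  through step 1 (drive(t3,gate,hub)): drop {truck_at(t3,hub)}, keep {pkg_at(p3,hub), pkg_at(p4,hub), truck_at(t1,portB)}, require {truck_at(t3,gate)}
    → {pkg_at(p3,hub), pkg_at(p4,hub), truck_at(t1,portB), truck_at(t3,gate)}

== RESULT ==
["pkg_at(p3,hub)", "pkg_at(p4,hub)", "truck_at(t1,portB)", "truck_at(t3,gate)"]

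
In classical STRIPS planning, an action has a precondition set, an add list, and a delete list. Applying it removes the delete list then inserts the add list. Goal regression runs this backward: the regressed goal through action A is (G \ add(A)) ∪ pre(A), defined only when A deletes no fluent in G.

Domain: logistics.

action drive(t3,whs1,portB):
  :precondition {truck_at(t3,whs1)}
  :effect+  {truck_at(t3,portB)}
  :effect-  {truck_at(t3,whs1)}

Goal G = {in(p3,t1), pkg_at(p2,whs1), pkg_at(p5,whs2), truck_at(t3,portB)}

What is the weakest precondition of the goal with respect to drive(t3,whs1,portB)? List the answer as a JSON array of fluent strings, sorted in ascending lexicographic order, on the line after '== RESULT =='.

Compute (G \ add) ∪ pre:
  G ∩ del = {}  (empty — regression defined)
  G \ add = {in(p3,t1), pkg_at(p2,whs1), pkg_at(p5,whs2), truck_at(t3,portB)} \ {truck_at(t3,portB)} = {in(p3,t1), pkg_at(p2,whs1), pkg_at(p5,whs2)}
  ∪ pre   = {in(p3,t1), pkg_at(p2,whs1), pkg_at(p5,whs2)} ∪ {truck_at(t3,whs1)}
          = {in(p3,t1), pkg_at(p2,whs1), pkg_at(p5,whs2), truck_at(t3,whs1)}

== RESULT ==
["in(p3,t1)", "pkg_at(p2,whs1)", "pkg_at(p5,whs2)", "truck_at(t3,whs1)"]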